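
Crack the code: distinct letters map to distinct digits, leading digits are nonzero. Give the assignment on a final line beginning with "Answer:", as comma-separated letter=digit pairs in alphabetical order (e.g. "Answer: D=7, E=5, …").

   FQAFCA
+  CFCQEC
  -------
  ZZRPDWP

Step 1. [col 1: A + C ≡ P (mod 10)] several values work for C in column 1 (A + C ≡ P (mod 10), carry-in 0); try C=6 ⇒ C=6.
Step 2. [col 1: A + C ≡ P (mod 10)] column 1 (A + C ≡ P (mod 10), carry-in 0) doesn't pin P yet; pick P=9 and continue ⇒ P=9.
Step 3. [col 1: A + C ≡ P (mod 10)] in column 1 we have A+C≡P with carry-in 0; given C=6, P=9 and digits 6,9 already taken and all letters distinct, that pins A to 3. So A=3.
Step 4. [Z] the sum has 7 digits but both addends have 6; that extra leading digit Z is the final carry, namely 1. So Z=1.
Step 5. [col 2: C + E ≡ W (mod 10)] column 2 (C + E ≡ W (mod 10), carry-in 0) doesn't pin W yet; pick W=0 and continue ⇒ W=0.
Step 6. [col 2: C + E ≡ W (mod 10)] in column 2 we have C+E≡W with carry-in 0; given C=6, W=0 and digits 0,1,3,6,9 already taken and all letters distinct, that pins E to 4. So E=4.
Step 7. [col 3: F + Q ≡ D (mod 10)] column 3: given nothing yet, carry-in 1, and digits 0,1,3,4,6,9 already taken and all letters distinct, F+Q≡D (mod 10) forces D=8. So D=8.
Step 8. [col 3: F + Q ≡ D (mod 10)] Q=2 is one option consistent with column 3 (F + Q ≡ D (mod 10), carry-in 1) — take it ⇒ Q=2.
Step 9. [col 3: F + Q ≡ D (mod 10)] in column 3 we have F+Q≡D with carry-in 1; given Q=2, D=8 and digits 0,1,2,3,4,6,8,9 already taken and all letters distinct, that pins F to 5. So F=5.
Step 10. [col 5: Q + F ≡ R (mod 10)] from column 5 (Q=2, F=5, carry-in 0, digits 0,1,2,3,4,5,6,8,9 already taken and all letters distinct): R must equal 7 ⇒ R=7.

Answer: A=3, C=6, D=8, E=4, F=5, P=9, Q=2, R=7, W=0, Z=1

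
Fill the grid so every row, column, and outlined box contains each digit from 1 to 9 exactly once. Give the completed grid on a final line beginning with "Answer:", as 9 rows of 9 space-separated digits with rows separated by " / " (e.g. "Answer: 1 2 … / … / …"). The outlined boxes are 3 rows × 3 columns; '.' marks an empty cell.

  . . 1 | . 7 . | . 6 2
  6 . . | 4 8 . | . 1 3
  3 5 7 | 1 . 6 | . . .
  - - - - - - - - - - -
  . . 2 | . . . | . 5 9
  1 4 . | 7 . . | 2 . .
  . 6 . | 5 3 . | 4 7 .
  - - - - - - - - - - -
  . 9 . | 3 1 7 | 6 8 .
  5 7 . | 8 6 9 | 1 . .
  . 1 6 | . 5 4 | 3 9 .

Step 1. [r4c7∈{8}] only 8 remains possible at r4c7. So r4c7=8.
Step 2. [r2c3∈{9}] nothing but 9 survives at r2c3, so r2c3=9.
Step 3. [r8c9∈{4}] r8c9 is down to just 4. So r8c9=4.
Step 4. [r6c6∈{1,2,8}] in row 6, 2 fits only at r6c6 ⇒ r6c6=2.
Step 5. [r9c1∈{2,8}] 8 has one home in row 9: r9c1, so r9c1=8.
Step 6. [r2c6∈{5}] r2c6 is down to just 5. So r2c6=5.
Step 7. [r1c4∈{9}] r1c4 is down to just 9. So r1c4=9.
Step 8. [r5c3∈{3,5,8}] row 5 places 5 nowhere but r5c3 ⇒ r5c3=5.
Step 9. [r1c1∈{4}] only 4 remains possible at r1c1. So r1c1=4.
Step 10. [r4c2∈{3}] only 3 remains possible at r4c2. So r4c2=3.
Step 11. [r5c5∈{9}] only 9 remains possible at r5c5 ⇒ r5c5=9.
Step 12. [r9c9∈{7}] r9c9's peers cover all but 7, so r9c9=7.
Step 13. [r5c8∈{3}] nothing but 3 survives at r5c8 ⇒ r5c8=3.
Step 14. [r2c7∈{7}] only 7 remains possible at r2c7 ⇒ r2c7=7.
Step 15. [r7c9∈{5}] r7c9 has the single candidate 5 ⇒ r7c9=5.
Step 16. [r6c3∈{8}] r6c3 has the single candidate 8 ⇒ r6c3=8.
Step 17. [r3c7∈{9}] r3c7's peers cover all but 9, so r3c7=9.
Step 18. [r1c6∈{3}] r1c6 is down to just 3. So r1c6=3.
Step 19. [r5c9∈{6}] only 6 remains possible at r5c9. So r5c9=6.
Step 20. [r3c8∈{4}] r3c8 is down to just 4. So r3c8=4.
Step 21. [r1c7∈{5}] r1c7's peers cover all but 5. So r1c7=5.
Step 22. [r4c6∈{1}] nothing but 1 survives at r4c6, so r4c6=1.
Step 23. [r9c4∈{2}] only 2 remains possible at r9c4. So r9c4=2.
Step 24. [r1c2∈{8}] r1c2 has the single candidate 8. So r1c2=8.
Step 25. [r3c9∈{8}] only 8 remains possible at r3c9 ⇒ r3c9=8.
Step 26. [r8c3∈{3}] nothing but 3 survives at r8c3, so r8c3=3.
Step 27. [r6c9∈{1}] nothing but 1 survives at r6c9, so r6c9=1.
Step 28. [r6c1∈{9}] r6c1 is down to just 9 ⇒ r6c1=9.
Step 29. [r4c5∈{4}] r4c5 has the single candidate 4. So r4c5=4.
Step 30. [r7c3∈{4}] r7c3 has the single candidate 4 ⇒ r7c3=4.
Step 31. [r7c1∈{2}] only 2 remains possible at r7c1 ⇒ r7c1=2.
Step 32. [r5c6∈{8}] r5c6 has the single candidate 8 ⇒ r5c6=8.
Step 33. [r4c4∈{6}] r4c4 is down to just 6, so r4c4=6.
Step 34. [r8c8∈{2}] only 2 remains possible at r8c8. So r8c8=2.
Step 35. [r2c2∈{2}] r2c2's peers cover all but 2, so r2c2=2.
Step 36. [r4c1∈{7}] r4c1 has the single candidate 7 ⇒ r4c1=7.
Step 37. [r3c5∈{2}] r3c5 is down to just 2 ⇒ r3c5=2.

Answer: 4 8 1 9 7 3 5 6 2 / 6 2 9 4 8 5 7 1 3 / 3 5 7 1 2 6 9 4 8 / 7 3 2 6 4 1 8 5 9 / 1 4 5 7 9 8 2 3 6 / 9 6 8 5 3 2 4 7 1 / 2 9 4 3 1 7 6 8 5 / 5 7 3 8 6 9 1 2 4 / 8 1 6 2 5 4 3 9 7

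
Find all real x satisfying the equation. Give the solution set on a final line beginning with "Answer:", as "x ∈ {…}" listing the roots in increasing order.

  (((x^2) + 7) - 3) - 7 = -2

Step 1. [(((x^2) + 7) - 3) - 7 = -2] -7 is outermost — add 7 both sides. So sub: ((x^2) + 7) - 3 = 5.
Step 2. [((x^2) + 7) - 3 = 5] the outer -3 inverts by adding 3. So sub: (x^2) + 7 = 8.
Step 3. [(x^2) + 7 = 8] +7 is outermost — subtract 7 both sides, so sub: x^2 = 1.
Step 4. [x^2 = 1] √ both sides: 1 ≥ 0 gives two branches, so sqrt: x = 1 or -1.

Answer: x ∈ {-1, 1}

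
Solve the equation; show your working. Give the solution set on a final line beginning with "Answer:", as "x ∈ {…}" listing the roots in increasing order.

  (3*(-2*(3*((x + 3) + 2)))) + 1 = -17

Step 1. [(3*(-2*(3*((x + 3) + 2)))) + 1 = -17] 1 comes off first (subtract 1) ⇒ sub: 3*(-2*(3*((x + 3) + 2))) = -18.
Step 2. [3*(-2*(3*((x + 3) + 2))) = -18] 3 out front; divide by 3, so div: -2*(3*((x + 3) + 2)) = -6.
Step 3. [-2*(3*((x + 3) + 2)) = -6] -2 out front; divide by -2. So div: 3*((x + 3) + 2) = 3.
Step 4. [3*((x + 3) + 2) = 3] 3·(inner) — divide through by 3, so div: (x + 3) + 2 = 1.
Step 5. [(x + 3) + 2 = 1] peel the +2: subtract 2 from each side. So sub: x + 3 = -1.
Step 6. [x + 3 = -1] the outer +3 inverts by subtracting 3. So sub: x = -4.

Answer: x ∈ {-4}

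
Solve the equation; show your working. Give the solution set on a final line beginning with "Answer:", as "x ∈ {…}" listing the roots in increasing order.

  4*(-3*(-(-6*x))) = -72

Step 1. [4*(-3*(-(-6*x))) = -72] leading coefficient 4: divide by 4. So div: -3*(-(-6*x)) = -18.
Step 2. [-3*(-(-6*x)) = -18] -3 out front; divide by -3. So div: -(-6*x) = 6.
Step 3. [-(-6*x) = 6] flip signs both sides ⇒ neg: -6*x = -6.
Step 4. [-6*x = -6] leading coefficient -6: divide by -6 ⇒ div: x = 1.

Answer: x ∈ {1}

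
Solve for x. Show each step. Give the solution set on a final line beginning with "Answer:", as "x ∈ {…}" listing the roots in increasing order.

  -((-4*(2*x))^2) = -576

Step 1. [-((-4*(2*x))^2) = -576] flip signs both sides, so neg: (-4*(2*x))^2 = 576.
Step 2. [(-4*(2*x))^2 = 576] LHS squared, RHS 576 ≥ 0: apply √ (±). So sqrt: -4*(2*x) = 24 or -24.
Step 3. [-4*(2*x) = 24 or -24] -4 out front; divide by -4 ⇒ div: 2*x = -6 or 6.
Step 4. [2*x = -6 or 6] 2·(inner) — divide through by 2 ⇒ div: x = -3 or 3.

Answer: x ∈ {-3, 3}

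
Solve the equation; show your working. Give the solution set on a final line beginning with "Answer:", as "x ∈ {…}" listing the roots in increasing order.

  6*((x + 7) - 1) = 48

Step 1. [6*((x + 7) - 1) = 48] leading coefficient 6: divide by 6. So div: (x + 7) - 1 = 8.
Step 2. [(x + 7) - 1 = 8] 1 comes off first (add 1) ⇒ sub: x + 7 = 9.
Step 3. [x + 7 = 9] +7 is outermost — subtract 7 both sides, so sub: x = 2.

Answer: x ∈ {2}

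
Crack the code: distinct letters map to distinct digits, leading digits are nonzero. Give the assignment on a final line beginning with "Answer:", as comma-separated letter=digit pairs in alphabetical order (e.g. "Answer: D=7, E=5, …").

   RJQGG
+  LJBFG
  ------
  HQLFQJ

Step 1. [col 1: G + G ≡ J (mod 10)] J=4 is one option consistent with column 1 (G + G ≡ J (mod 10), carry-in 0) — take it. So J=4.
Step 2. [col 1: G + G ≡ J (mod 10)] no forcing yet in column 1 (carry-in 0); G=2 is free and consistent — try it, so G=2.
Step 3. [H] adding two 5-digit numbers gives at most 5+1 digits, and here it does — H is that final carry and must be 1 ⇒ H=1.
Step 4. [col 2: G + F ≡ Q (mod 10)] column 2 (G + F ≡ Q (mod 10), carry-in 0) doesn't pin F yet; pick F=3 and continue ⇒ F=3.
Step 5. [col 2: G + F ≡ Q (mod 10)] from column 2 (G=2, F=3, carry-in 0, digits 1,2,3,4 already taken and all letters distinct): Q must equal 5, so Q=5.
Step 6. [col 3: Q + B ≡ F (mod 10)] column 3: given Q=5, F=3, carry-in 0, and digits 1,2,3,4,5 already taken and all letters distinct, Q+B≡F (mod 10) forces B=8 ⇒ B=8.
Step 7. [col 4: J + J ≡ L (mod 10)] in column 4 we have J+J≡L with carry-in 1; given J=4 and digits 1,2,3,4,5,8 already taken and all letters distinct, that pins L to 9 ⇒ L=9.
Step 8. [col 5: R + L ≡ Q (mod 10)] from column 5 (L=9, Q=5, carry-in 0, digits 1,2,3,4,5,8,9 already taken and all letters distinct): R must equal 6 ⇒ R=6.

Answer: B=8, F=3, G=2, H=1, J=4, L=9, Q=5, R=6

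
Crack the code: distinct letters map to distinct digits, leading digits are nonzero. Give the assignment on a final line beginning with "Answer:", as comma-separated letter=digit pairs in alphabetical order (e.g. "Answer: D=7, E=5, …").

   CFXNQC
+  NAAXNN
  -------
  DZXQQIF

Step 1. [col 1: C + N ≡ F (mod 10)] several values work for C in column 1 (C + N ≡ F (mod 10), carry-in 0); try C=6. So C=6.
Step 2. [col 1: C + N ≡ F (mod 10)] column 1 (C + N ≡ F (mod 10), carry-in 0) doesn't pin N yet; pick N=8 and continue, so N=8.
Step 3. [col 1: C + N ≡ F (mod 10)] in column 1 we have C+N≡F with carry-in 0; given C=6, N=8 and digits 6,8 already taken and all letters distinct, that pins F to 4. So F=4.
Step 4. [col 2: Q + N ≡ I (mod 10)] Q=0 is one option consistent with column 2 (Q + N ≡ I (mod 10), carry-in 1) — take it. So Q=0.
Step 5. [col 2: Q + N ≡ I (mod 10)] column 2 reads Q+N+carry(1)=I with Q=0, N=8; with digits 0,4,6,8 already taken and all letters distinct, the only value for I is 9, so I=9.
Step 6. [D] D is the leading digit of a 7-digit sum of two 6-digit numbers; the final carry is exactly 1. So D=1.
Step 7. [col 3: N + X ≡ Q (mod 10)] column 3 reads N+X+carry(0)=Q with N=8, Q=0; with digits 0,1,4,6,8,9 already taken and all letters distinct, the only value for X is 2. So X=2.
Step 8. [col 4: X + A ≡ Q (mod 10)] in column 4 we have X+A≡Q with carry-in 1; given X=2, Q=0 and digits 0,1,2,4,6,8,9 already taken and all letters distinct, that pins A to 7. So A=7.
Step 9. [col 6: C + N ≡ Z (mod 10)] from column 6 (C=6, N=8, carry-in 1, digits 0,1,2,4,6,7,8,9 already taken and all letters distinct): Z must equal 5. So Z=5.

Answer: A=7, C=6, D=1, F=4, I=9, N=8, Q=0, X=2, Z=5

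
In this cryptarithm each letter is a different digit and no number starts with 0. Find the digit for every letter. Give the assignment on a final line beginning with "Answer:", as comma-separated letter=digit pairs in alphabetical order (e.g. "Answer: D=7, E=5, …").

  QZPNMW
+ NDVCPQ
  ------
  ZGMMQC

Step 1. [col 1: W + Q ≡ C (mod 10)] column 1 (W + Q ≡ C (mod 10), carry-in 0) doesn't pin C yet; pick C=0 and continue. So C=0.
Step 2. [col 1: W + Q ≡ C (mod 10)] W=8 is one option consistent with column 1 (W + Q ≡ C (mod 10), carry-in 0) — take it. So W=8.
Step 3. [col 1: W + Q ≡ C (mod 10)] column 1: given W=8, C=0, carry-in 0, and digits 0,8 already taken and all letters distinct, W+Q≡C (mod 10) forces Q=2, so Q=2.
Step 4. [col 2: M + P ≡ Q (mod 10)] P=6 is one option consistent with column 2 (M + P ≡ Q (mod 10), carry-in 1) — take it ⇒ P=6.
Step 5. [col 2: M + P ≡ Q (mod 10)] in column 2 we have M+P≡Q with carry-in 1; given P=6, Q=2 and digits 0,2,6,8 already taken and all letters distinct, that pins M to 5 ⇒ M=5.
Step 6. [col 3: N + C ≡ M (mod 10)] in column 3 we have N+C≡M with carry-in 1; given C=0, M=5 and digits 0,2,5,6,8 already taken and all letters distinct, that pins N to 4. So N=4.
Step 7. [col 4: P + V ≡ M (mod 10)] column 4: given P=6, M=5, carry-in 0, and digits 0,2,4,5,6,8 already taken and all letters distinct, P+V≡M (mod 10) forces V=9. So V=9.
Step 8. [col 5: Z + D ≡ G (mod 10)] from column 5 (nothing yet, carry-in 1, digits 0,2,4,5,6,8,9 already taken and all letters distinct): G must equal 1, so G=1.
Step 9. [col 5: Z + D ≡ G (mod 10)] no forcing yet in column 5 (carry-in 1); D=3 is free and consistent — try it. So D=3.
Step 10. [col 5: Z + D ≡ G (mod 10)] from column 5 (D=3, G=1, carry-in 1, digits 0,1,2,3,4,5,6,8,9 already taken and all letters distinct): Z must equal 7, so Z=7.

Answer: C=0, D=3, G=1, M=5, N=4, P=6, Q=2, V=9, W=8, Z=7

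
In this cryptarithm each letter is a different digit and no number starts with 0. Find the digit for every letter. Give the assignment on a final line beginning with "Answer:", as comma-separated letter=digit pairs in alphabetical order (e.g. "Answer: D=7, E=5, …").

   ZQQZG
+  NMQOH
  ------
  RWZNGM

Step 1. [R] R is the leading digit of a 6-digit sum of two 5-digit numbers; the final carry is exactly 1 ⇒ R=1.
Step 2. [col 1: G + H ≡ M (mod 10)] column 1 (G + H ≡ M (mod 10), carry-in 0) doesn't pin H yet; pick H=2 and continue ⇒ H=2.
Step 3. [col 1: G + H ≡ M (mod 10)] no forcing yet in column 1 (carry-in 0); G=4 is free and consistent — try it. So G=4.
Step 4. [col 1: G + H ≡ M (mod 10)] column 1: given G=4, H=2, carry-in 0, and digits 1,2,4 already taken and all letters distinct, G+H≡M (mod 10) forces M=6, so M=6.
Step 5. [col 2: Z + O ≡ G (mod 10)] no forcing yet in column 2 (carry-in 0); O=9 is free and consistent — try it ⇒ O=9.
Step 6. [col 2: Z + O ≡ G (mod 10)] in column 2 we have Z+O≡G with carry-in 0; given O=9, G=4 and digits 1,2,4,6,9 already taken and all letters distinct, that pins Z to 5. So Z=5.
Step 7. [col 3: Q + Q ≡ N (mod 10)] column 3 reads Q+Q+carry(1)=N with nothing yet; with digits 1,2,4,5,6,9 already taken and all letters distinct, the only value for N is 7. So N=7.
Step 8. [col 3: Q + Q ≡ N (mod 10)] column 3 (Q + Q ≡ N (mod 10), carry-in 1) doesn't pin Q yet; pick Q=8 and continue, so Q=8.
Step 9. [col 5: Z + N ≡ W (mod 10)] from column 5 (Z=5, N=7, carry-in 1, digits 1,2,4,5,6,7,8,9 already taken and all letters distinct): W must equal 3, so W=3.

Answer: G=4, H=2, M=6, N=7, O=9, Q=8, R=1, W=3, Z=5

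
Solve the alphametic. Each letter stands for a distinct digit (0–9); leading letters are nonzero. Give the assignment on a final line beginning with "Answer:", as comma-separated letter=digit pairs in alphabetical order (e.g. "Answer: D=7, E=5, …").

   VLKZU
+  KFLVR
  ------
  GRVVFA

Step 1. [col 1: U + R ≡ A (mod 10)] R=3 is one option consistent with column 1 (U + R ≡ A (mod 10), carry-in 0) — take it. So R=3.
Step 2. [col 1: U + R ≡ A (mod 10)] several values work for A in column 1 (U + R ≡ A (mod 10), carry-in 0); try A=2, so A=2.
Step 3. [G] G is the leading digit of a 6-digit sum of two 5-digit numbers; the final carry is exactly 1, so G=1.
Step 4. [col 1: U + R ≡ A (mod 10)] column 1: given R=3, A=2, carry-in 0, and digits 1,2,3 already taken and all letters distinct, U+R≡A (mod 10) forces U=9. So U=9.
Step 5. [col 2: Z + V ≡ F (mod 10)] several values work for F in column 2 (Z + V ≡ F (mod 10), carry-in 1); try F=6 ⇒ F=6.
Step 6. [col 2: Z + V ≡ F (mod 10)] no forcing yet in column 2 (carry-in 1); Z=0 is free and consistent — try it ⇒ Z=0.
Step 7. [col 2: Z + V ≡ F (mod 10)] column 2: given Z=0, F=6, carry-in 1, and digits 0,1,2,3,6,9 already taken and all letters distinct, Z+V≡F (mod 10) forces V=5, so V=5.
Step 8. [col 3: K + L ≡ V (mod 10)] no forcing yet in column 3 (carry-in 0); K=7 is free and consistent — try it. So K=7.
Step 9. [col 3: K + L ≡ V (mod 10)] in column 3 we have K+L≡V with carry-in 0; given K=7, V=5 and digits 0,1,2,3,5,6,7,9 already taken and all letters distinct, that pins L to 8, so L=8.

Answer: A=2, F=6, G=1, K=7, L=8, R=3, U=9, V=5, Z=0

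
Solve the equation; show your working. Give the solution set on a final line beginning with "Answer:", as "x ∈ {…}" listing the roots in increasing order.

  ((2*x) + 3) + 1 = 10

Step 1. [((2*x) + 3) + 1 = 10] the outer +1 inverts by subtracting 1, so sub: (2*x) + 3 = 9.
Step 2. [(2*x) + 3 = 9] +3 is outermost — subtract 3 both sides. So sub: 2*x = 6.
Step 3. [2*x = 6] 2 out front; divide by 2 ⇒ div: x = 3.

Answer: x ∈ {3}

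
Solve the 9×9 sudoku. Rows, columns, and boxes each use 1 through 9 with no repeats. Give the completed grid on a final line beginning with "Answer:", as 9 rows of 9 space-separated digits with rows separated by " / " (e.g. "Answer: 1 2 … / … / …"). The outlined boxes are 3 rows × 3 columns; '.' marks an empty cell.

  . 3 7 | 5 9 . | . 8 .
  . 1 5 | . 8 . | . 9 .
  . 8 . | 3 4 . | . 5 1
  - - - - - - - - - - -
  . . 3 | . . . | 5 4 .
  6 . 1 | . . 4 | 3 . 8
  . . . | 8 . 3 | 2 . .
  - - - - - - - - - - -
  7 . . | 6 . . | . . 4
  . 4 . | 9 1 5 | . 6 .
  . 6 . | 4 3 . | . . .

Step 1. [r5c2∈{2,5,7,9}] row 5 places 9 nowhere but r5c2 ⇒ r5c2=9.
Step 2. [r9c6∈{2,7,8}] across box 8, 7 lands solely at r9c6, so r9c6=7.
Step 3. [r7c5∈{2}] only 2 remains possible at r7c5, so r7c5=2.
Step 4. [r9c1∈{1,2,5,8,9}] in col 1, 1 fits only at r9c1 ⇒ r9c1=1.
Step 5. [r5c8∈{7}] r5c8 has the single candidate 7, so r5c8=7.
Step 6. [r4c6∈{1,2,6,9}] col 6 places 9 nowhere but r4c6 ⇒ r4c6=9.
Step 7. [r3c7∈{6,7}] across row 3, 7 lands solely at r3c7, so r3c7=7.
Step 8. [r4c9∈{6}] nothing but 6 survives at r4c9. So r4c9=6.
Step 9. [r1c9∈{2}] r1c9 is down to just 2. So r1c9=2.
Step 10. [r8c7∈{8}] r8c7 is down to just 8. So r8c7=8.
Step 11. [r4c5∈{7}] nothing but 7 survives at r4c5, so r4c5=7.
Step 12. [r3c3∈{2,6,9}] across col 3, 6 lands solely at r3c3, so r3c3=6.
Step 13. [r3c6∈{2}] nothing but 2 survives at r3c6, so r3c6=2.
Step 14. [r2c1∈{2,4}] in row 2, 2 fits only at r2c1. So r2c1=2.
Step 15. [r9c3∈{2,8,9}] r9c3 is the only open cell in row 9 admitting 8, so r9c3=8.
Step 16. [r6c1∈{4,5}] r6c1 is the only open cell in col 1 admitting 5, so r6c1=5.
Step 17. [r2c6∈{6}] nothing but 6 survives at r2c6. So r2c6=6.
Step 18. [r7c8∈{1,3}] in row 7, 3 fits only at r7c8 ⇒ r7c8=3.
Step 19. [r9c7∈{9}] r9c7's peers cover all but 9, so r9c7=9.
Step 20. [r1c7∈{4,6}] row 1 places 6 nowhere but r1c7. So r1c7=6.
Step 21. [r5c4∈{2}] nothing but 2 survives at r5c4, so r5c4=2.
Step 22. [r1c1∈{4}] nothing but 4 survives at r1c1. So r1c1=4.
Step 23. [r8c1∈{3}] r8c1's peers cover all but 3, so r8c1=3.
Step 24. [r7c6∈{8}] r7c6 has the single candidate 8. So r7c6=8.
Step 25. [r2c9∈{3}] nothing but 3 survives at r2c9 ⇒ r2c9=3.
Step 26. [r9c8∈{2}] r9c8 is down to just 2, so r9c8=2.
Step 27. [r6c9∈{9}] r6c9's peers cover all but 9 ⇒ r6c9=9.
Step 28. [r3c1∈{9}] r3c1's peers cover all but 9, so r3c1=9.
Step 29. [r2c7∈{4}] only 4 remains possible at r2c7. So r2c7=4.
Step 30. [r1c6∈{1}] r1c6 is down to just 1 ⇒ r1c6=1.
Step 31. [r6c2∈{7}] r6c2 is down to just 7 ⇒ r6c2=7.
Step 32. [r6c8∈{1}] only 1 remains possible at r6c8. So r6c8=1.
Step 33. [r4c2∈{2}] only 2 remains possible at r4c2 ⇒ r4c2=2.
Step 34. [r6c5∈{6}] r6c5 has the single candidate 6, so r6c5=6.
Step 35. [r8c9∈{7}] r8c9 has the single candidate 7 ⇒ r8c9=7.
Step 36. [r4c4∈{1}] r4c4 has the single candidate 1 ⇒ r4c4=1.
Step 37. [r2c4∈{7}] nothing but 7 survives at r2c4. So r2c4=7.
Step 38. [r9c9∈{5}] r9c9 has the single candidate 5 ⇒ r9c9=5.
Step 39. [r8c3∈{2}] r8c3 has the single candidate 2 ⇒ r8c3=2.
Step 40. [r7c7∈{1}] r7c7 has the single candidate 1 ⇒ r7c7=1.
Step 41. [r7c2∈{5}] r7c2 has the single candidate 5, so r7c2=5.
Step 42. [r6c3∈{4}] r6c3's peers cover all but 4 ⇒ r6c3=4.
Step 43. [r5c5∈{5}] nothing but 5 survives at r5c5. So r5c5=5.
Step 44. [r7c3∈{9}] nothing but 9 survives at r7c3 ⇒ r7c3=9.
Step 45. [r4c1∈{8}] only 8 remains possible at r4c1, so r4c1=8.

Answer: 4 3 7 5 9 1 6 8 2 / 2 1 5 7 8 6 4 9 3 / 9 8 6 3 4 2 7 5 1 / 8 2 3 1 7 9 5 4 6 / 6 9 1 2 5 4 3 7 8 / 5 7 4 8 6 3 2 1 9 / 7 5 9 6 2 8 1 3 4 / 3 4 2 9 1 5 8 6 7 / 1 6 8 4 3 7 9 2 5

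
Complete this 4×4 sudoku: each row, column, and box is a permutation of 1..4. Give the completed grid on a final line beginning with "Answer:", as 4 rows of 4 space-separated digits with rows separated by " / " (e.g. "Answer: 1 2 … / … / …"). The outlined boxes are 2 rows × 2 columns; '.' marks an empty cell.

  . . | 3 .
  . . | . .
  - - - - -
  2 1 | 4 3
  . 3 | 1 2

Step 1. [r1c2∈{2,4}] in row 1, 2 fits only at r1c2. So r1c2=2.
Step 2. [r2c2∈{4}] r2c2 has the single candidate 4, so r2c2=4.
Step 3. [r2c4∈{1}] r2c4 has the single candidate 1, so r2c4=1.
Step 4. [r1c4∈{4}] r1c4 has the single candidate 4 ⇒ r1c4=4.
Step 5. [r2c1∈{3}] r2c1 is down to just 3 ⇒ r2c1=3.
Step 6. [r4c1∈{4}] only 4 remains possible at r4c1 ⇒ r4c1=4.
Step 7. [r2c3∈{2}] nothing but 2 survives at r2c3, so r2c3=2.
Step 8. [r1c1∈{1}] r1c1 has the single candidate 1 ⇒ r1c1=1.

Answer: 1 2 3 4 / 3 4 2 1 / 2 1 4 3 / 4 3 1 2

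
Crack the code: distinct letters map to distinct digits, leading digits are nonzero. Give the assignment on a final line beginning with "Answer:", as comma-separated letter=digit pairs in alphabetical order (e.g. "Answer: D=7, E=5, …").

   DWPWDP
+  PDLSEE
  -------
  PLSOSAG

Step 1. [col 1: P + E ≡ G (mod 10)] column 1 (P + E ≡ G (mod 10), carry-in 0) doesn't pin P yet; pick P=1 and continue. So P=1.
Step 2. [col 1: P + E ≡ G (mod 10)] column 1 (P + E ≡ G (mod 10), carry-in 0) doesn't pin G yet; pick G=6 and continue. So G=6.
Step 3. [col 1: P + E ≡ G (mod 10)] column 1: given P=1, G=6, carry-in 0, and digits 1,6 already taken and all letters distinct, P+E≡G (mod 10) forces E=5. So E=5.
Step 4. [col 2: D + E ≡ A (mod 10)] A=3 is one option consistent with column 2 (D + E ≡ A (mod 10), carry-in 0) — take it. So A=3.
Step 5. [col 2: D + E ≡ A (mod 10)] column 2 reads D+E+carry(0)=A with E=5, A=3; with digits 1,3,5,6 already taken and all letters distinct, the only value for D is 8 ⇒ D=8.
Step 6. [col 3: W + S ≡ S (mod 10)] column 3: given nothing yet, carry-in 1, and digits 1,3,5,6,8 already taken and all letters distinct, W+S≡S (mod 10) forces W=9 ⇒ W=9.
Step 7. [col 3: W + S ≡ S (mod 10)] column 3 (W + S ≡ S (mod 10), carry-in 1) doesn't pin S yet; pick S=7 and continue. So S=7.
Step 8. [col 4: P + L ≡ O (mod 10)] O=2 is one option consistent with column 4 (P + L ≡ O (mod 10), carry-in 1) — take it ⇒ O=2.
Step 9. [col 4: P + L ≡ O (mod 10)] from column 4 (P=1, O=2, carry-in 1, digits 1,2,3,5,6,7,8,9 already taken and all letters distinct): L must equal 0. So L=0.

Answer: A=3, D=8, E=5, G=6, L=0, O=2, P=1, S=7, W=9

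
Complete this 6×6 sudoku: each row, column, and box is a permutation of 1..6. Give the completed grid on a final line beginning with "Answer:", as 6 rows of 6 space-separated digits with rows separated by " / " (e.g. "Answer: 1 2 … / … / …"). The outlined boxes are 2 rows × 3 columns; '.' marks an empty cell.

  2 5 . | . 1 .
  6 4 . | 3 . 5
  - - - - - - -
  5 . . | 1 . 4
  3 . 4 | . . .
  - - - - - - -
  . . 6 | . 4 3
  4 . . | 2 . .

Step 1. [r4c2∈{1,2,6}] 1 has one home in row 4: r4c2. So r4c2=1.
Step 2. [r1c6∈{6}] r1c6 has the single candidate 6 ⇒ r1c6=6.
Step 3. [r4c4∈{5,6}] r4c4 is the only open cell in col 4 admitting 6, so r4c4=6.
Step 4. [r6c3∈{1,3,5}] in col 3, 5 fits only at r6c3. So r6c3=5.
Step 5. [r4c6∈{2}] r4c6 is down to just 2. So r4c6=2.
Step 6. [r3c2∈{2,6}] in row 3, 6 fits only at r3c2. So r3c2=6.
Step 7. [r2c3∈{1}] r2c3's peers cover all but 1. So r2c3=1.
Step 8. [r6c5∈{6}] r6c5 is down to just 6. So r6c5=6.
Step 9. [r6c2∈{3}] r6c2 has the single candidate 3, so r6c2=3.
Step 10. [r5c1∈{1}] nothing but 1 survives at r5c1 ⇒ r5c1=1.
Step 11. [r5c2∈{2}] nothing but 2 survives at r5c2 ⇒ r5c2=2.
Step 12. [r2c5∈{2}] nothing but 2 survives at r2c5. So r2c5=2.
Step 13. [r3c5∈{3}] nothing but 3 survives at r3c5, so r3c5=3.
Step 14. [r3c3∈{2}] only 2 remains possible at r3c3. So r3c3=2.
Step 15. [r1c3∈{3}] nothing but 3 survives at r1c3 ⇒ r1c3=3.
Step 16. [r1c4∈{4}] only 4 remains possible at r1c4 ⇒ r1c4=4.
Step 17. [r5c4∈{5}] r5c4's peers cover all but 5, so r5c4=5.
Step 18. [r6c6∈{1}] r6c6 has the single candidate 1 ⇒ r6c6=1.
Step 19. [r4c5∈{5}] r4c5 is down to just 5, so r4c5=5.

Answer: 2 5 3 4 1 6 / 6 4 1 3 2 5 / 5 6 2 1 3 4 / 3 1 4 6 5 2 / 1 2 6 5 4 3 / 4 3 5 2 6 1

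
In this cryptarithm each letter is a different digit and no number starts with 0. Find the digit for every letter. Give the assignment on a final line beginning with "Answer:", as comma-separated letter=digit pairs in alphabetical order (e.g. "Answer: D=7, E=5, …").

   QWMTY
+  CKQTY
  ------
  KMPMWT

Step 1. [col 1: Y + Y ≡ T (mod 10)] several values work for T in column 1 (Y + Y ≡ T (mod 10), carry-in 0); try T=6, so T=6.
Step 2. [col 1: Y + Y ≡ T (mod 10)] column 1 (Y + Y ≡ T (mod 10), carry-in 0) doesn't pin Y yet; pick Y=3 and continue, so Y=3.
Step 3. [col 2: T + T ≡ W (mod 10)] from column 2 (T=6, carry-in 0, digits 3,6 already taken and all letters distinct): W must equal 2. So W=2.
Step 4. [K] the sum has 6 digits but both addends have 5; that extra leading digit K is the final carry, namely 1, so K=1.
Step 5. [col 3: M + Q ≡ M (mod 10)] in column 3 we have M+Q≡M with carry-in 1; given nothing yet and digits 1,2,3,6 already taken and all letters distinct, that pins Q to 9, so Q=9.
Step 6. [col 3: M + Q ≡ M (mod 10)] no forcing yet in column 3 (carry-in 1); M=7 is free and consistent — try it. So M=7.
Step 7. [col 4: W + K ≡ P (mod 10)] in column 4 we have W+K≡P with carry-in 1; given W=2, K=1 and digits 1,2,3,6,7,9 already taken and all letters distinct, that pins P to 4. So P=4.
Step 8. [col 5: Q + C ≡ M (mod 10)] column 5 reads Q+C+carry(0)=M with Q=9, M=7; with digits 1,2,3,4,6,7,9 already taken and all letters distinct, the only value for C is 8. So C=8.

Answer: C=8, K=1, M=7, P=4, Q=9, T=6, W=2, Y=3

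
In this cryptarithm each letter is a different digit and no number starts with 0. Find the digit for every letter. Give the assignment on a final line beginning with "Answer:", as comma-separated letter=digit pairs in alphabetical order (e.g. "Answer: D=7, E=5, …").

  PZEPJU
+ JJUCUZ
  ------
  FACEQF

Step 1. [col 1: U + Z ≡ F (mod 10)] several values work for Z in column 1 (U + Z ≡ F (mod 10), carry-in 0); try Z=9. So Z=9.
Step 2. [col 1: U + Z ≡ F (mod 10)] F=6 is one option consistent with column 1 (U + Z ≡ F (mod 10), carry-in 0) — take it, so F=6.
Step 3. [col 1: U + Z ≡ F (mod 10)] column 1: given Z=9, F=6, carry-in 0, and digits 6,9 already taken and all letters distinct, U+Z≡F (mod 10) forces U=7 ⇒ U=7.
Step 4. [col 2: J + U ≡ Q (mod 10)] Q=2 is one option consistent with column 2 (J + U ≡ Q (mod 10), carry-in 1) — take it. So Q=2.
Step 5. [col 2: J + U ≡ Q (mod 10)] from column 2 (U=7, Q=2, carry-in 1, digits 2,6,7,9 already taken and all letters distinct): J must equal 4 ⇒ J=4.
Step 6. [col 3: P + C ≡ E (mod 10)] several values work for E in column 3 (P + C ≡ E (mod 10), carry-in 1); try E=0. So E=0.
Step 7. [col 3: P + C ≡ E (mod 10)] column 3 (P + C ≡ E (mod 10), carry-in 1) doesn't pin C yet; pick C=8 and continue ⇒ C=8.
Step 8. [col 3: P + C ≡ E (mod 10)] from column 3 (C=8, E=0, carry-in 1, digits 0,2,4,6,7,8,9 already taken and all letters distinct): P must equal 1. So P=1.
Step 9. [col 5: Z + J ≡ A (mod 10)] column 5: given Z=9, J=4, carry-in 0, and digits 0,1,2,4,6,7,8,9 already taken and all letters distinct, Z+J≡A (mod 10) forces A=3. So A=3.

Answer: A=3, C=8, E=0, F=6, J=4, P=1, Q=2, U=7, Z=9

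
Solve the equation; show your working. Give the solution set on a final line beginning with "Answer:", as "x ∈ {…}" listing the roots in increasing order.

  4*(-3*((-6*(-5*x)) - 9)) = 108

Step 1. [4*(-3*((-6*(-5*x)) - 9)) = 108] LHS = 4·(…); ÷4 both sides ⇒ div: -3*((-6*(-5*x)) - 9) = 27.
Step 2. [-3*((-6*(-5*x)) - 9) = 27] -3 out front; divide by -3. So div: (-6*(-5*x)) - 9 = -9.
Step 3. [(-6*(-5*x)) - 9 = -9] add 9: x sits inside (… - 9), so sub: -6*(-5*x) = 0.
Step 4. [-6*(-5*x) = 0] -6·(inner) — divide through by -6, so div: -5*x = 0.
Step 5. [-5*x = 0] leading coefficient -5: divide by -5, so div: x = 0.

Answer: x ∈ {0}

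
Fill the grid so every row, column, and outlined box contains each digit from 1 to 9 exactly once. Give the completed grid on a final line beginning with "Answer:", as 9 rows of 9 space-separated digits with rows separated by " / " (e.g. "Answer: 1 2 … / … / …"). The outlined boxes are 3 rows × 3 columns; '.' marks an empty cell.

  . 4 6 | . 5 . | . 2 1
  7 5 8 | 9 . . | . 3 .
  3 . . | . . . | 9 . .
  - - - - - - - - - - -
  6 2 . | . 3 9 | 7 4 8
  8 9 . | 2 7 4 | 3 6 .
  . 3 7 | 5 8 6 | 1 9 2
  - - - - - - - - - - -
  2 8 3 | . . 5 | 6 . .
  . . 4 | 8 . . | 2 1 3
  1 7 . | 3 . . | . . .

Step 1. [r9c5∈{2,4,6,9}] r9c5 is the only open cell in row 9 admitting 6, so r9c5=6.
Step 2. [r9c7∈{4,5,8}] 5 has one home in col 7: r9c7, so r9c7=5.
Step 3. [r3c4∈{1,4,6,7}] in col 4, 6 fits only at r3c4, so r3c4=6.
Step 4. [r9c9∈{4,9}] 4 has one home in row 9: r9c9, so r9c9=4.
Step 5. [r3c5∈{1,2,4}] row 3 places 4 nowhere but r3c5, so r3c5=4.
Step 6. [r3c8∈{5,7,8}] in col 8, 5 fits only at r3c8. So r3c8=5.
Step 7. [r3c6∈{1,2,7,8}] r3c6 is the only open cell in row 3 admitting 8. So r3c6=8.
Step 8. [r5c3∈{1,5}] across row 5, 1 lands solely at r5c3 ⇒ r5c3=1.
Step 9. [r8c6∈{7}] nothing but 7 survives at r8c6. So r8c6=7.
Step 10. [r7c9∈{7,9}] r7c9 is the only open cell in col 9 admitting 9 ⇒ r7c9=9.
Step 11. [r2c5∈{1,2}] col 5 places 2 nowhere but r2c5, so r2c5=2.
Step 12. [r9c3∈{9}] r9c3's peers cover all but 9 ⇒ r9c3=9.
Step 13. [r7c4∈{1,4}] 4 has one home in row 7: r7c4 ⇒ r7c4=4.
Step 14. [r6c1∈{4}] only 4 remains possible at r6c1, so r6c1=4.
Step 15. [r5c9∈{5}] nothing but 5 survives at r5c9 ⇒ r5c9=5.
Step 16. [r9c6∈{2}] r9c6 has the single candidate 2, so r9c6=2.
Step 17. [r1c1∈{9}] r1c1 has the single candidate 9, so r1c1=9.
Step 18. [r2c6∈{1}] r2c6 is down to just 1 ⇒ r2c6=1.
Step 19. [r4c3∈{5}] r4c3 is down to just 5. So r4c3=5.
Step 20. [r8c1∈{5}] only 5 remains possible at r8c1, so r8c1=5.
Step 21. [r1c7∈{8}] r1c7 has the single candidate 8, so r1c7=8.
Step 22. [r3c9∈{7}] r3c9 is down to just 7, so r3c9=7.
Step 23. [r8c2∈{6}] only 6 remains possible at r8c2, so r8c2=6.
Step 24. [r7c8∈{7}] only 7 remains possible at r7c8 ⇒ r7c8=7.
Step 25. [r2c7∈{4}] r2c7 is down to just 4 ⇒ r2c7=4.
Step 26. [r2c9∈{6}] r2c9 has the single candidate 6. So r2c9=6.
Step 27. [r8c5∈{9}] nothing but 9 survives at r8c5. So r8c5=9.
Step 28. [r4c4∈{1}] nothing but 1 survives at r4c4, so r4c4=1.
Step 29. [r1c4∈{7}] r1c4's peers cover all but 7. So r1c4=7.
Step 30. [r7c5∈{1}] r7c5 is down to just 1 ⇒ r7c5=1.
Step 31. [r3c2∈{1}] r3c2 is down to just 1 ⇒ r3c2=1.
Step 32. [r1c6∈{3}] only 3 remains possible at r1c6. So r1c6=3.
Step 33. [r9c8∈{8}] only 8 remains possible at r9c8. So r9c8=8.
Step 34. [r3c3∈{2}] only 2 remains possible at r3c3. So r3c3=2.

Answer: 9 4 6 7 5 3 8 2 1 / 7 5 8 9 2 1 4 3 6 / 3 1 2 6 4 8 9 5 7 / 6 2 5 1 3 9 7 4 8 / 8 9 1 2 7 4 3 6 5 / 4 3 7 5 8 6 1 9 2 / 2 8 3 4 1 5 6 7 9 / 5 6 4 8 9 7 2 1 3 / 1 7 9 3 6 2 5 8 4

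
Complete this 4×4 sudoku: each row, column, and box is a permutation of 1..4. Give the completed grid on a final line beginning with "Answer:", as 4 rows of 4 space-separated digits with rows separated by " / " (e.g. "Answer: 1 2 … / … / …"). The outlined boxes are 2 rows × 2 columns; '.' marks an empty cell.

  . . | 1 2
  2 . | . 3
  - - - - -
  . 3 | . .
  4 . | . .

Step 1. [r3c3∈{2,4}] r3c3 is the only open cell in row 3 admitting 2 ⇒ r3c3=2.
Step 2. [r4c4∈{1}] r4c4 is down to just 1. So r4c4=1.
Step 3. [r2c2∈{1,4}] row 2 places 1 nowhere but r2c2, so r2c2=1.
Step 4. [r3c4∈{4}] only 4 remains possible at r3c4 ⇒ r3c4=4.
Step 5. [r1c1∈{3}] r1c1 is down to just 3, so r1c1=3.
Step 6. [r2c3∈{4}] r2c3 is down to just 4. So r2c3=4.
Step 7. [r3c1∈{1}] r3c1 has the single candidate 1. So r3c1=1.
Step 8. [r4c3∈{3}] r4c3 is down to just 3. So r4c3=3.
Step 9. [r4c2∈{2}] only 2 remains possible at r4c2. So r4c2=2.
Step 10. [r1c2∈{4}] r1c2 is down to just 4, so r1c2=4.

Answer: 3 4 1 2 / 2 1 4 3 / 1 3 2 4 / 4 2 3 1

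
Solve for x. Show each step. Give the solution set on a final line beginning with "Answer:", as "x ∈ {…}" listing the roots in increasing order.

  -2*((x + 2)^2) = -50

Step 1. [-2*((x + 2)^2) = -50] -2 out front; divide by -2. So div: (x + 2)^2 = 25.
Step 2. [(x + 2)^2 = 25] √ both sides: 25 ≥ 0 gives two branches ⇒ sqrt: x + 2 = 5 or -5.
Step 3. [x + 2 = 5 or -5] 2 comes off first (subtract 2) ⇒ sub: x = 3 or -7.

Answer: x ∈ {-7, 3}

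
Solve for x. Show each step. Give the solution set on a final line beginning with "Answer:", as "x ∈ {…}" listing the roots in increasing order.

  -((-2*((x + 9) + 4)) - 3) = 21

Step 1. [-((-2*((x + 9) + 4)) - 3) = 21] flip signs both sides, so neg: (-2*((x + 9) + 4)) - 3 = -21.
Step 2. [(-2*((x + 9) + 4)) - 3 = -21] -3 is outermost — add 3 both sides ⇒ sub: -2*((x + 9) + 4) = -18.
Step 3. [-2*((x + 9) + 4) = -18] divide by the outer -2, so div: (x + 9) + 4 = 9.
Step 4. [(x + 9) + 4 = 9] peel the +4: subtract 4 from each side. So sub: x + 9 = 5.
Step 5. [x + 9 = 5] +9 is outermost — subtract 9 both sides ⇒ sub: x = -4.

Answer: x ∈ {-4}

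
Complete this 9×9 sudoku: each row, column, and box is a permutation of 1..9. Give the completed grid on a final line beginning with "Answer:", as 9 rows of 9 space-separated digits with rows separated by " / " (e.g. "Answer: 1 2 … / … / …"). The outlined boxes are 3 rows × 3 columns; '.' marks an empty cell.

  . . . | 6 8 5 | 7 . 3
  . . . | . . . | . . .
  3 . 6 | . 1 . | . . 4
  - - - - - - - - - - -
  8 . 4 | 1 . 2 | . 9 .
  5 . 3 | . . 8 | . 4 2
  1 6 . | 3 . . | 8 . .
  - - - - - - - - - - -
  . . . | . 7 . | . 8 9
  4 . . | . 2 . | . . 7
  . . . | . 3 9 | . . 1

Step 1. [r3c2∈{2,5,7,8,9}] across row 3, 8 lands solely at r3c2 ⇒ r3c2=8.
Step 2. [r6c3∈{2,7,9}] across row 6, 2 lands solely at r6c3 ⇒ r6c3=2.
Step 3. [r5c2∈{7,9}] across box 4, 9 lands solely at r5c2, so r5c2=9.
Step 4. [r8c8∈{3,5,6}] r8c8 is the only open cell in col 8 admitting 3. So r8c8=3.
Step 5. [r6c9∈{5}] only 5 remains possible at r6c9, so r6c9=5.
Step 6. [r8c3∈{1,5,8,9}] in row 8, 9 fits only at r8c3 ⇒ r8c3=9.
Step 7. [r1c3∈{1}] only 1 remains possible at r1c3, so r1c3=1.
Step 8. [r7c3∈{5}] nothing but 5 survives at r7c3 ⇒ r7c3=5.
Step 9. [r1c8∈{2}] nothing but 2 survives at r1c8. So r1c8=2.
Step 10. [r2c3∈{7}] r2c3's peers cover all but 7 ⇒ r2c3=7.
Step 11. [r4c9∈{6}] nothing but 6 survives at r4c9. So r4c9=6.
Step 12. [r7c4∈{4}] r7c4's peers cover all but 4, so r7c4=4.
Step 13. [r2c2∈{2,4,5}] in col 2, 5 fits only at r2c2. So r2c2=5.
Step 14. [r2c1∈{2,9}] 2 has one home in box 1: r2c1, so r2c1=2.
Step 15. [r7c1∈{6}] r7c1's peers cover all but 6. So r7c1=6.
Step 16. [r2c4∈{9}] r2c4's peers cover all but 9, so r2c4=9.
Step 17. [r9c7∈{2,4,5,6}] row 9 places 4 nowhere but r9c7. So r9c7=4.
Step 18. [r9c8∈{5,6}] 6 has one home in row 9: r9c8, so r9c8=6.
Step 19. [r3c6∈{7}] only 7 remains possible at r3c6 ⇒ r3c6=7.
Step 20. [r2c5∈{4}] nothing but 4 survives at r2c5. So r2c5=4.
Step 21. [r7c6∈{1}] r7c6's peers cover all but 1, so r7c6=1.
Step 22. [r8c4∈{5,8}] r8c4 is the only open cell in row 8 admitting 8 ⇒ r8c4=8.
Step 23. [r9c2∈{2,7}] 2 has one home in row 9: r9c2. So r9c2=2.
Step 24. [r8c7∈{5}] r8c7's peers cover all but 5, so r8c7=5.
Step 25. [r2c8∈{1}] r2c8 has the single candidate 1, so r2c8=1.
Step 26. [r7c2∈{3}] r7c2 has the single candidate 3 ⇒ r7c2=3.
Step 27. [r9c1∈{7}] r9c1's peers cover all but 7. So r9c1=7.
Step 28. [r2c6∈{3}] r2c6 is down to just 3, so r2c6=3.
Step 29. [r5c7∈{1}] r5c7 is down to just 1. So r5c7=1.
Step 30. [r9c3∈{8}] r9c3 is down to just 8. So r9c3=8.
Step 31. [r1c2∈{4}] only 4 remains possible at r1c2. So r1c2=4.
Step 32. [r7c7∈{2}] only 2 remains possible at r7c7 ⇒ r7c7=2.
Step 33. [r4c5∈{5}] r4c5 has the single candidate 5 ⇒ r4c5=5.
Step 34. [r3c8∈{5}] nothing but 5 survives at r3c8. So r3c8=5.
Step 35. [r5c5∈{6}] r5c5 has the single candidate 6 ⇒ r5c5=6.
Step 36. [r6c6∈{4}] r6c6 is down to just 4, so r6c6=4.
Step 37. [r2c9∈{8}] nothing but 8 survives at r2c9, so r2c9=8.
Step 38. [r9c4∈{5}] nothing but 5 survives at r9c4 ⇒ r9c4=5.
Step 39. [r5c4∈{7}] only 7 remains possible at r5c4. So r5c4=7.
Step 40. [r3c7∈{9}] only 9 remains possible at r3c7 ⇒ r3c7=9.
Step 41. [r4c2∈{7}] only 7 remains possible at r4c2. So r4c2=7.
Step 42. [r2c7∈{6}] only 6 remains possible at r2c7 ⇒ r2c7=6.
Step 43. [r8c2∈{1}] r8c2's peers cover all but 1, so r8c2=1.
Step 44. [r6c8∈{7}] nothing but 7 survives at r6c8 ⇒ r6c8=7.
Step 45. [r3c4∈{2}] only 2 remains possible at r3c4 ⇒ r3c4=2.
Step 46. [r1c1∈{9}] only 9 remains possible at r1c1. So r1c1=9.
Step 47. [r4c7∈{3}] r4c7 has the single candidate 3 ⇒ r4c7=3.
Step 48. [r8c6∈{6}] r8c6's peers cover all but 6. So r8c6=6.
Step 49. [r6c5∈{9}] r6c5 is down to just 9 ⇒ r6c5=9.

Answer: 9 4 1 6 8 5 7 2 3 / 2 5 7 9 4 3 6 1 8 / 3 8 6 2 1 7 9 5 4 / 8 7 4 1 5 2 3 9 6 / 5 9 3 7 6 8 1 4 2 / 1 6 2 3 9 4 8 7 5 / 6 3 5 4 7 1 2 8 9 / 4 1 9 8 2 6 5 3 7 / 7 2 8 5 3 9 4 6 1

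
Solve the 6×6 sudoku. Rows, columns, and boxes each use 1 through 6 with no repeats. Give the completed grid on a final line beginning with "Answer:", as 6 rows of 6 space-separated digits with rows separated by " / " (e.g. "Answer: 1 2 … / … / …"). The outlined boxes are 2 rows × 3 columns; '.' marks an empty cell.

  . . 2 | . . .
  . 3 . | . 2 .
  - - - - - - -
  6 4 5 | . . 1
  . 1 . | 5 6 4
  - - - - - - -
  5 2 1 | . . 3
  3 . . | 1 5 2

Step 1. [r1c5∈{1,3,4}] 1 has one home in col 5: r1c5, so r1c5=1.
Step 2. [r1c1∈{4}] r1c1 has the single candidate 4 ⇒ r1c1=4.
Step 3. [r2c3∈{6}] r2c3 is down to just 6 ⇒ r2c3=6.
Step 4. [r1c6∈{5,6}] 6 has one home in col 6: r1c6, so r1c6=6.
Step 5. [r3c4∈{2,3}] row 3 places 2 nowhere but r3c4, so r3c4=2.
Step 6. [r5c4∈{4,6}] r5c4 is the only open cell in row 5 admitting 6 ⇒ r5c4=6.
Step 7. [r5c5∈{4}] r5c5's peers cover all but 4 ⇒ r5c5=4.
Step 8. [r2c1∈{1}] r2c1 is down to just 1. So r2c1=1.
Step 9. [r1c4∈{3}] nothing but 3 survives at r1c4. So r1c4=3.
Step 10. [r6c3∈{4}] r6c3's peers cover all but 4, so r6c3=4.
Step 11. [r6c2∈{6}] only 6 remains possible at r6c2. So r6c2=6.
Step 12. [r3c5∈{3}] only 3 remains possible at r3c5, so r3c5=3.
Step 13. [r2c4∈{4}] r2c4 has the single candidate 4 ⇒ r2c4=4.
Step 14. [r1c2∈{5}] r1c2's peers cover all but 5. So r1c2=5.
Step 15. [r4c3∈{3}] r4c3 is down to just 3 ⇒ r4c3=3.
Step 16. [r2c6∈{5}] nothing but 5 survives at r2c6, so r2c6=5.
Step 17. [r4c1∈{2}] only 2 remains possible at r4c1. So r4c1=2.

Answer: 4 5 2 3 1 6 / 1 3 6 4 2 5 / 6 4 5 2 3 1 / 2 1 3 5 6 4 / 5 2 1 6 4 3 / 3 6 4 1 5 2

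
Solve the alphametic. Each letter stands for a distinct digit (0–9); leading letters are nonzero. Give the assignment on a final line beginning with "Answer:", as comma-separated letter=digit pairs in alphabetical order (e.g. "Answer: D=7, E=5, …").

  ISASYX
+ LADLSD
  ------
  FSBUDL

Step 1. [col 1: X + D ≡ L (mod 10)] column 1 (X + D ≡ L (mod 10), carry-in 0) doesn't pin D yet; pick D=2 and continue. So D=2.
Step 2. [col 1: X + D ≡ L (mod 10)] several values work for X in column 1 (X + D ≡ L (mod 10), carry-in 0); try X=6. So X=6.
Step 3. [col 1: X + D ≡ L (mod 10)] column 1: given X=6, D=2, carry-in 0, and digits 2,6 already taken and all letters distinct, X+D≡L (mod 10) forces L=8, so L=8.
Step 4. [col 2: Y + S ≡ D (mod 10)] Y=7 is one option consistent with column 2 (Y + S ≡ D (mod 10), carry-in 0) — take it ⇒ Y=7.
Step 5. [col 2: Y + S ≡ D (mod 10)] column 2: given Y=7, D=2, carry-in 0, and digits 2,6,7,8 already taken and all letters distinct, Y+S≡D (mod 10) forces S=5 ⇒ S=5.
Step 6. [col 3: S + L ≡ U (mod 10)] column 3: given S=5, L=8, carry-in 1, and digits 2,5,6,7,8 already taken and all letters distinct, S+L≡U (mod 10) forces U=4, so U=4.
Step 7. [col 4: A + D ≡ B (mod 10)] in column 4 we have A+D≡B with carry-in 1; given D=2 and digits 2,4,5,6,7,8 already taken and all letters distinct, that pins A to 0. So A=0.
Step 8. [col 4: A + D ≡ B (mod 10)] from column 4 (A=0, D=2, carry-in 1, digits 0,2,4,5,6,7,8 already taken and all letters distinct): B must equal 3 ⇒ B=3.
Step 9. [col 6: I + L ≡ F (mod 10)] column 6 reads I+L+carry(0)=F with L=8; with digits 0,2,3,4,5,6,7,8 already taken and all letters distinct, the only value for F is 9. So F=9.
Step 10. [col 6: I + L ≡ F (mod 10)] from column 6 (L=8, F=9, carry-in 0, digits 0,2,3,4,5,6,7,8,9 already taken and all letters distinct): I must equal 1 ⇒ I=1.

Answer: A=0, B=3, D=2, F=9, I=1, L=8, S=5, U=4, X=6, Y=7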